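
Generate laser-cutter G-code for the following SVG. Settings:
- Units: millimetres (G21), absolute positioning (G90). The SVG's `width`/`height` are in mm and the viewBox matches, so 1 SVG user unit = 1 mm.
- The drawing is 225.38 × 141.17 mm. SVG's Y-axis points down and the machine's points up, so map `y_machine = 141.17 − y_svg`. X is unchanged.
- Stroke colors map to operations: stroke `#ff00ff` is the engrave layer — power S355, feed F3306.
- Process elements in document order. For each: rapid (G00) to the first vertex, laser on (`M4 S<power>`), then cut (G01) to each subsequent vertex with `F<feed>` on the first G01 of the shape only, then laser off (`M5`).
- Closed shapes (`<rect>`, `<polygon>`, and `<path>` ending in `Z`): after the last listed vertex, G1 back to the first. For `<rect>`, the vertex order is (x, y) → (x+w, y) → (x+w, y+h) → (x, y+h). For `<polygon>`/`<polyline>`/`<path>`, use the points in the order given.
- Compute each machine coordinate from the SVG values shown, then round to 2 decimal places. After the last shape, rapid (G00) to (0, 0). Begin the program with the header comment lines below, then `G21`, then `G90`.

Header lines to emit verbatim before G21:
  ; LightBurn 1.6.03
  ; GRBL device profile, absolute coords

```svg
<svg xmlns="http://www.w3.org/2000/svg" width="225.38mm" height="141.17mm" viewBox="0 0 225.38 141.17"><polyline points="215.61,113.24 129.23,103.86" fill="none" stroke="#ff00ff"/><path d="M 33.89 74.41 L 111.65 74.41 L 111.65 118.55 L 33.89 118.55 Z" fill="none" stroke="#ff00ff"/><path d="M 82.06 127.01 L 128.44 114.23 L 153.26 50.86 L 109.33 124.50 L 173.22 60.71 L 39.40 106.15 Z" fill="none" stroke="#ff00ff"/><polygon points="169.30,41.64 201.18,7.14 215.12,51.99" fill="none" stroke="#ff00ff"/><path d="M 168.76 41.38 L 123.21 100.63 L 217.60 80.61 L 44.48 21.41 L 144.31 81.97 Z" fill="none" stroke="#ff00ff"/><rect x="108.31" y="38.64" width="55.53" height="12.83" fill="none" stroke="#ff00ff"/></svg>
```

1 u = 1 mm; y_m = 141.17 − y.

[1] `<polyline>` line segment, #ff00ff→engrave S355 F3306: (215.61,27.93) → (129.23,37.31)

[2] `<path>` rectangle, #ff00ff→engrave S355 F3306: (33.89,66.76) → (111.65,66.76) → (111.65,22.62) → (33.89,22.62) → (33.89,66.76) (closed)

[3] `<path>` closed polygon, #ff00ff→engrave S355 F3306: (82.06,14.16) → (128.44,26.94) → (153.26,90.31) → (109.33,16.67) → (173.22,80.46) → (39.40,35.02) → (82.06,14.16) (closed)

[4] `<polygon>` regular polygon, #ff00ff→engrave S355 F3306: (169.30,99.53) → (201.18,134.03) → (215.12,89.18) → (169.30,99.53) (closed)

[5] `<path>` closed polygon, #ff00ff→engrave S355 F3306: (168.76,99.79) → (123.21,40.54) → (217.60,60.56) → (44.48,119.76) → (144.31,59.20) → (168.76,99.79) (closed)

[6] `<rect>` rectangle, #ff00ff→engrave S355 F3306: (108.31,102.53) → (163.84,102.53) → (163.84,89.70) → (108.31,89.70) → (108.31,102.53) (closed)

; LightBurn 1.6.03
; GRBL device profile, absolute coords
G21
G90
G00 X215.61 Y27.93
M4 S355
G01 X129.23 Y37.31 F3306
M5
G00 X33.89 Y66.76
M4 S355
G01 X111.65 Y66.76 F3306
G01 X111.65 Y22.62
G01 X33.89 Y22.62
G01 X33.89 Y66.76
M5
G00 X82.06 Y14.16
M4 S355
G01 X128.44 Y26.94 F3306
G01 X153.26 Y90.31
G01 X109.33 Y16.67
G01 X173.22 Y80.46
G01 X39.40 Y35.02
G01 X82.06 Y14.16
M5
G00 X169.30 Y99.53
M4 S355
G01 X201.18 Y134.03 F3306
G01 X215.12 Y89.18
G01 X169.30 Y99.53
M5
G00 X168.76 Y99.79
M4 S355
G01 X123.21 Y40.54 F3306
G01 X217.60 Y60.56
G01 X44.48 Y119.76
G01 X144.31 Y59.20
G01 X168.76 Y99.79
M5
G00 X108.31 Y102.53
M4 S355
G01 X163.84 Y102.53 F3306
G01 X163.84 Y89.70
G01 X108.31 Y89.70
G01 X108.31 Y102.53
M5
G00 X0.00 Y0.00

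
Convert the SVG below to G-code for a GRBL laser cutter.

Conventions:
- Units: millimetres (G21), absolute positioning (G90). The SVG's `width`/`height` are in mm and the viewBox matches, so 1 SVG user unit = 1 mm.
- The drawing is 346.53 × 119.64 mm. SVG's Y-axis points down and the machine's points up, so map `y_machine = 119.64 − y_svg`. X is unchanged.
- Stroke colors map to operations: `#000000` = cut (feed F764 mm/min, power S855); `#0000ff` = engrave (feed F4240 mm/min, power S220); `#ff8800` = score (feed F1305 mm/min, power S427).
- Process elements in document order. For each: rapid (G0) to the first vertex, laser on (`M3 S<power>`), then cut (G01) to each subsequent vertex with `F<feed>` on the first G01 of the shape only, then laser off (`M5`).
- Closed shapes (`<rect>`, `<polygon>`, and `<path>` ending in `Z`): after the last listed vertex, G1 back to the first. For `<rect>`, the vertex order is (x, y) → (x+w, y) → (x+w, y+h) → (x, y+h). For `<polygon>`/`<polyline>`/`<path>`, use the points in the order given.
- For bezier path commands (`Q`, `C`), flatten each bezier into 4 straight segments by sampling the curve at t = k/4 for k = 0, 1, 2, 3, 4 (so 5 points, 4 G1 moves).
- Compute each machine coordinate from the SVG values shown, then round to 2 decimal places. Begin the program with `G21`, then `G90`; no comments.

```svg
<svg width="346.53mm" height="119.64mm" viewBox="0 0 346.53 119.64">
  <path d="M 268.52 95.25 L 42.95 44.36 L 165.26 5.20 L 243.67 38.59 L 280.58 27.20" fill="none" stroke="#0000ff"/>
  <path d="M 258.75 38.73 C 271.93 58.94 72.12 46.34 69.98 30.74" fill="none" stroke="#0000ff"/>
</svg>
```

1 u = 1 mm; y_m = 119.64 − y.

[1] `<path>` open polyline, #0000ff→engrave S220 F4240: (268.52,24.39) → (42.95,75.28) → (165.26,114.44) → (243.67,81.05) → (280.58,92.44)

[2] `<path>` cubic bezier, #0000ff→engrave S220 F4240: (258.75,80.91) → (235.12,71.44) → (170.11,71.48) → (102.23,78.23) → (69.98,88.90)

G21
G90
G0 X268.52 Y24.39
M3 S220
G01 X42.95 Y75.28 F4240
G01 X165.26 Y114.44
G01 X243.67 Y81.05
G01 X280.58 Y92.44
M5
G0 X258.75 Y80.91
M3 S220
G01 X235.12 Y71.44 F4240
G01 X170.11 Y71.48
G01 X102.23 Y78.23
G01 X69.98 Y88.90
M5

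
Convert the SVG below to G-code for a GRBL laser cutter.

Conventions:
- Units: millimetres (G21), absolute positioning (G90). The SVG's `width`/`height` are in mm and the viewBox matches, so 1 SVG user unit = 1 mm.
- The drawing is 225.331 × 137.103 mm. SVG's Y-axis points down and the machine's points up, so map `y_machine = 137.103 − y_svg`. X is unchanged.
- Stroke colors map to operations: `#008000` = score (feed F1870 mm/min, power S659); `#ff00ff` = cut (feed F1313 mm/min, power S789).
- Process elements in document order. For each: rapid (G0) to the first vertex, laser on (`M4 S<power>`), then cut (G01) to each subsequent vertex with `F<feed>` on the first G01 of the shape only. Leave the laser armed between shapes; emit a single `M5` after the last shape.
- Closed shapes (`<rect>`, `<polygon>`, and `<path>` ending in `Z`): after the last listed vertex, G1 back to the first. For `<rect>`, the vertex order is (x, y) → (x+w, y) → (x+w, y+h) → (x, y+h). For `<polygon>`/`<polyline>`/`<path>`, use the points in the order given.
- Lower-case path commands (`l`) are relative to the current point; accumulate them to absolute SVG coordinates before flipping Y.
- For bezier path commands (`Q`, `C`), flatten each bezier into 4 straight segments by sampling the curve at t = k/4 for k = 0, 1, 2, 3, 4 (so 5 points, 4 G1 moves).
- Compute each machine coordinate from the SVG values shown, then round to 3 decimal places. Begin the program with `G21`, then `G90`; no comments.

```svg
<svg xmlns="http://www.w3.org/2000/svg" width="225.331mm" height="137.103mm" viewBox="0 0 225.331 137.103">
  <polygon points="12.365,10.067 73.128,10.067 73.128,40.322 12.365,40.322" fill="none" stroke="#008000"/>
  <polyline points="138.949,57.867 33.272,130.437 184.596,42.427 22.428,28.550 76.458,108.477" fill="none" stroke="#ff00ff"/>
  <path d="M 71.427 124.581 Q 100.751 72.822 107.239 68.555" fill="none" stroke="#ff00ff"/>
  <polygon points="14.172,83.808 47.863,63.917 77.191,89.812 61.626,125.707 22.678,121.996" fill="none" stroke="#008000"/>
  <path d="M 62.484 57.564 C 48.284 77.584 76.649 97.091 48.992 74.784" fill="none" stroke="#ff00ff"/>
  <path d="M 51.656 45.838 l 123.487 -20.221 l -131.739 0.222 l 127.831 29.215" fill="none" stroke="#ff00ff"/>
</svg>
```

G21
G90
G0 X12.365 Y127.036
M4 S659
G01 X73.128 Y127.036 F1870
G01 X73.128 Y96.781
G01 X12.365 Y96.781
G01 X12.365 Y127.036
G0 X138.949 Y79.236
M4 S789
G01 X33.272 Y6.666 F1313
G01 X184.596 Y94.676
G01 X22.428 Y108.553
G01 X76.458 Y28.626
G0 X71.427 Y12.522
M4 S789
G01 X84.662 Y35.433 F1313
G01 X95.042 Y52.408
G01 X102.568 Y63.446
G01 X107.239 Y68.548
G0 X14.172 Y53.295
M4 S659
G01 X47.863 Y73.186 F1870
G01 X77.191 Y47.291
G01 X61.626 Y11.396
G01 X22.678 Y15.107
G01 X14.172 Y53.295
G0 X62.484 Y79.539
M4 S789
G01 X58.275 Y65.266 F1313
G01 X60.784 Y55.056
G01 X60.771 Y52.784
G01 X48.992 Y62.319
G0 X51.656 Y91.265
M4 S789
G01 X175.143 Y111.486 F1313
G01 X43.404 Y111.264
G01 X171.235 Y82.049
M5

1 u = 1 mm; y_m = 137.103 − y.

[1] `<polygon>` rectangle, #008000→score S659 F1870: (12.365,127.036) → (73.128,127.036) → (73.128,96.781) → (12.365,96.781) → (12.365,127.036) (closed)

[2] `<polyline>` open polyline, #ff00ff→cut S789 F1313: (138.949,79.236) → (33.272,6.666) → (184.596,94.676) → (22.428,108.553) → (76.458,28.626)

[3] `<path>` quadratic bezier, #ff00ff→cut S789 F1313: (71.427,12.522) → (84.662,35.433) → (95.042,52.408) → (102.568,63.446) → (107.239,68.548)

[4] `<polygon>` regular polygon, #008000→score S659 F1870: (14.172,53.295) → (47.863,73.186) → (77.191,47.291) → (61.626,11.396) → (22.678,15.107) → (14.172,53.295) (closed)

[5] `<path>` cubic bezier, #ff00ff→cut S789 F1313: (62.484,79.539) → (58.275,65.266) → (60.784,55.056) → (60.771,52.784) → (48.992,62.319)

[6] `<path>` open polyline, #ff00ff→cut S789 F1313: (51.656,91.265) → (175.143,111.486) → (43.404,111.264) → (171.235,82.049)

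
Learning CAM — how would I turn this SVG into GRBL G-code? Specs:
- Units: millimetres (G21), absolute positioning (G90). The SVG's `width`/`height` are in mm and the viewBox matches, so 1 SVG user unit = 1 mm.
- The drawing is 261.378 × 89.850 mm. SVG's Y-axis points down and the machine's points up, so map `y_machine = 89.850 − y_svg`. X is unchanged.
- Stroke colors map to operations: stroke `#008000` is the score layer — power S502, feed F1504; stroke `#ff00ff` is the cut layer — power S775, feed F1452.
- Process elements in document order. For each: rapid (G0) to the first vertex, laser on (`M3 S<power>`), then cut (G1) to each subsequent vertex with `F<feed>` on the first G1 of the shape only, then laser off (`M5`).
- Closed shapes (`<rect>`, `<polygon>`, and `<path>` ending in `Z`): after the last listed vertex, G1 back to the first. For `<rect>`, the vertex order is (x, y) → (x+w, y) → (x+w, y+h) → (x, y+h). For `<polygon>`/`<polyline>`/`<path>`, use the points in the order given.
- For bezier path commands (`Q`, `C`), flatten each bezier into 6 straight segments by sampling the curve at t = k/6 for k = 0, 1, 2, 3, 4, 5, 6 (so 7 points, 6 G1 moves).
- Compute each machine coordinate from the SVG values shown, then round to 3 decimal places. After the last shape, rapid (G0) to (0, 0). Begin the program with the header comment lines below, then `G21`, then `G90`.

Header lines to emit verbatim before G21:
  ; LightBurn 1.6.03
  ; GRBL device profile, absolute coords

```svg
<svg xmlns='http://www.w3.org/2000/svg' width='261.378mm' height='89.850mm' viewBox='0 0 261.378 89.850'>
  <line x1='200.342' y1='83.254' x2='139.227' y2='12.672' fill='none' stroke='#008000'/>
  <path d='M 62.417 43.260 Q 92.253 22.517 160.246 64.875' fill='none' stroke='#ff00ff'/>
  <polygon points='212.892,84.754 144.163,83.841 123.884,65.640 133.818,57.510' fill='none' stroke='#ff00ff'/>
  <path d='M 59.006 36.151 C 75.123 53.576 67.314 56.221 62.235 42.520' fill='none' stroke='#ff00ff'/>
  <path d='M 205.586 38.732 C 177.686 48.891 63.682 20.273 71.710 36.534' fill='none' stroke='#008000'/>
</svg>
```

1 u = 1 mm; y_m = 89.850 − y.

[1] `<line>` line segment, #008000→score S502 F1504: (200.342,6.596) → (139.227,77.178)

[2] `<path>` quadratic bezier, #ff00ff→cut S775 F1452: (62.417,46.590) → (73.422,51.752) → (86.547,53.407) → (101.792,51.558) → (119.157,46.202) → (138.642,37.342) → (160.246,24.975)

[3] `<polygon>` closed polygon, #ff00ff→cut S775 F1452: (212.892,5.096) → (144.163,6.009) → (123.884,24.210) → (133.818,32.340) → (212.892,5.096) (closed)

[4] `<path>` cubic bezier, #ff00ff→cut S775 F1452: (59.006,53.699) → (65.194,46.225) → (68.135,41.259) → (68.569,38.842) → (67.237,39.020) → (64.879,41.834) → (62.235,47.330)

[5] `<path>` cubic bezier, #008000→score S502 F1504: (205.586,51.118) → (185.424,48.883) → (156.693,50.786) → (125.175,54.505) → (96.651,57.716) → (76.902,58.094) → (71.710,53.316)

; LightBurn 1.6.03
; GRBL device profile, absolute coords
G21
G90
G0 X200.342 Y6.596
M3 S502
G1 X139.227 Y77.178 F1504
M5
G0 X62.417 Y46.590
M3 S775
G1 X73.422 Y51.752 F1452
G1 X86.547 Y53.407
G1 X101.792 Y51.558
G1 X119.157 Y46.202
G1 X138.642 Y37.342
G1 X160.246 Y24.975
M5
G0 X212.892 Y5.096
M3 S775
G1 X144.163 Y6.009 F1452
G1 X123.884 Y24.210
G1 X133.818 Y32.340
G1 X212.892 Y5.096
M5
G0 X59.006 Y53.699
M3 S775
G1 X65.194 Y46.225 F1452
G1 X68.135 Y41.259
G1 X68.569 Y38.842
G1 X67.237 Y39.020
G1 X64.879 Y41.834
G1 X62.235 Y47.330
M5
G0 X205.586 Y51.118
M3 S502
G1 X185.424 Y48.883 F1504
G1 X156.693 Y50.786
G1 X125.175 Y54.505
G1 X96.651 Y57.716
G1 X76.902 Y58.094
G1 X71.710 Y53.316
M5
G0 X0.000 Y0.000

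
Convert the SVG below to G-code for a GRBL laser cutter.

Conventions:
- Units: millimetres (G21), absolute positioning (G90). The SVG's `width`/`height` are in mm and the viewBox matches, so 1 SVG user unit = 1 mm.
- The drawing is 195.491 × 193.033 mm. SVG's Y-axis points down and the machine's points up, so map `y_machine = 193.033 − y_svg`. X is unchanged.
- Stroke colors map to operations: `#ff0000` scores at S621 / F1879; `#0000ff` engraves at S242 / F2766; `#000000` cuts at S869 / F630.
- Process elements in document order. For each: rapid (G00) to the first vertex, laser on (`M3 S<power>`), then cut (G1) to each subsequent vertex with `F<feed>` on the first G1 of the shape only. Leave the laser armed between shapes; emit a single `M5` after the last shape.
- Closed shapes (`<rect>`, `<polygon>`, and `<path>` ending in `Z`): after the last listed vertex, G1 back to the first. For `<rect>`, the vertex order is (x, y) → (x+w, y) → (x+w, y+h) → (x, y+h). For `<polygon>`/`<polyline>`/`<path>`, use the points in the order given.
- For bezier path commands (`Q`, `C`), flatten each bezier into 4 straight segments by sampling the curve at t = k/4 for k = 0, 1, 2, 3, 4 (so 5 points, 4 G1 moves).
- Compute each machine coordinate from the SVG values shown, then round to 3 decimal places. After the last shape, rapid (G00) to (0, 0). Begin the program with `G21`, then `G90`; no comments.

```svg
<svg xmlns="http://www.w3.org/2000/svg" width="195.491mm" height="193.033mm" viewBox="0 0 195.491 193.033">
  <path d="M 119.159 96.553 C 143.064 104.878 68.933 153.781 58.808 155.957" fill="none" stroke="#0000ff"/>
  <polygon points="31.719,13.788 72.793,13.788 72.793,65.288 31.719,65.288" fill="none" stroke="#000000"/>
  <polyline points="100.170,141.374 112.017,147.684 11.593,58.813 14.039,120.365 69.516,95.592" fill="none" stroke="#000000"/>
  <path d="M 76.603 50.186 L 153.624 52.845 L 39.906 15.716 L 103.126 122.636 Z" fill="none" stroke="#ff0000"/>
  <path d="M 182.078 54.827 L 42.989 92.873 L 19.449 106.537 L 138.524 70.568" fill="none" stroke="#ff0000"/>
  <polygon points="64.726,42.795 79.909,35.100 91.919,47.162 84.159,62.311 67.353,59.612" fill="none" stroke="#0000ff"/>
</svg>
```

G21
G90
G00 X119.159 Y96.480
M3 S242
G1 X121.238 Y83.992 F2766
G1 X101.745 Y64.472
G1 X75.871 Y46.105
G1 X58.808 Y37.076
G00 X31.719 Y179.245
M3 S869
G1 X72.793 Y179.245 F630
G1 X72.793 Y127.745
G1 X31.719 Y127.745
G1 X31.719 Y179.245
G00 X100.170 Y51.659
M3 S869
G1 X112.017 Y45.349 F630
G1 X11.593 Y134.220
G1 X14.039 Y72.668
G1 X69.516 Y97.441
G00 X76.603 Y142.847
M3 S621
G1 X153.624 Y140.188 F1879
G1 X39.906 Y177.317
G1 X103.126 Y70.397
G1 X76.603 Y142.847
G00 X182.078 Y138.206
M3 S621
G1 X42.989 Y100.160 F1879
G1 X19.449 Y86.496
G1 X138.524 Y122.465
G00 X64.726 Y150.238
M3 S242
G1 X79.909 Y157.933 F2766
G1 X91.919 Y145.871
G1 X84.159 Y130.722
G1 X67.353 Y133.421
G1 X64.726 Y150.238
M5
G00 X0.000 Y0.000

Since the viewBox matches the mm dimensions, user units are millimetres directly. The only transform is the Y-flip y_m = 193.033 − y_svg.

Shape 1 is a cubic bezier drawn with `<path>`. Its stroke #0000ff means engrave at S242, F2766. After flipping Y the toolpath is (119.159,96.480) → (121.238,83.992) → (101.745,64.472) → (75.871,46.105) → (58.808,37.076).

Shape 2 is a rectangle drawn with `<polygon>`. Its stroke #000000 means cut at S869, F630. After flipping Y the toolpath is (31.719,179.245) → (72.793,179.245) → (72.793,127.745) → (31.719,127.745) → (31.719,179.245), returning to the start.

Shape 3 is a open polyline drawn with `<polyline>`. Its stroke #000000 means cut at S869, F630. After flipping Y the toolpath is (100.170,51.659) → (112.017,45.349) → (11.593,134.220) → (14.039,72.668) → (69.516,97.441).

Shape 4 is a closed polygon drawn with `<path>`. Its stroke #ff0000 means score at S621, F1879. After flipping Y the toolpath is (76.603,142.847) → (153.624,140.188) → (39.906,177.317) → (103.126,70.397) → (76.603,142.847), returning to the start.

Shape 5 is a open polyline drawn with `<path>`. Its stroke #ff0000 means score at S621, F1879. After flipping Y the toolpath is (182.078,138.206) → (42.989,100.160) → (19.449,86.496) → (138.524,122.465).

Shape 6 is a regular polygon drawn with `<polygon>`. Its stroke #0000ff means engrave at S242, F2766. After flipping Y the toolpath is (64.726,150.238) → (79.909,157.933) → (91.919,145.871) → (84.159,130.722) → (67.353,133.421) → (64.726,150.238), returning to the start.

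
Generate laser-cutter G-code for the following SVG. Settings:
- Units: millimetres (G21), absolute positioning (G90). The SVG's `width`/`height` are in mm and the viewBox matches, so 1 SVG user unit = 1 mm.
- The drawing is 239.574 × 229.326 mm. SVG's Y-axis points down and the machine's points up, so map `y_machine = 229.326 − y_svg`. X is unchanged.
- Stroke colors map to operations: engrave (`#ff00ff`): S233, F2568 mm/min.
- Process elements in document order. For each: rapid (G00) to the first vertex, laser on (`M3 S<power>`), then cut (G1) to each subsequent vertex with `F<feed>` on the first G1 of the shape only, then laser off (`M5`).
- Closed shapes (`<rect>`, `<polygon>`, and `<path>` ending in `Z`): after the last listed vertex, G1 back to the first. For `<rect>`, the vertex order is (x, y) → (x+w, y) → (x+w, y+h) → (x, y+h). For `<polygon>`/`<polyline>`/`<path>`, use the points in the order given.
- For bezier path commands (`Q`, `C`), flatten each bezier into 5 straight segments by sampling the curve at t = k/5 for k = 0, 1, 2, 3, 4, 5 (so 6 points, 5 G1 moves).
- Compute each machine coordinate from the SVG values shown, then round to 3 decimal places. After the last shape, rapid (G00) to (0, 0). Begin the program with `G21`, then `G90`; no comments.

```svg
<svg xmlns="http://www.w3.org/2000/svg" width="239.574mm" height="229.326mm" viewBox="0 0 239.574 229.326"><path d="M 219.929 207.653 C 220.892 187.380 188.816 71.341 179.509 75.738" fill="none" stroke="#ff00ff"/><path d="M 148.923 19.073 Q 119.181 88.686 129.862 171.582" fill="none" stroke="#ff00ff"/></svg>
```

Since the viewBox matches the mm dimensions, user units are millimetres directly. The only transform is the Y-flip y_m = 229.326 − y_svg.

Shape 1 is a cubic bezier drawn with `<path>`. Its stroke #ff00ff means engrave at S233, F2568. After flipping Y the toolpath is (219.929,21.673) → (216.989,43.599) → (208.798,78.131) → (198.035,114.892) → (187.379,143.503) → (179.509,153.588).

Shape 2 is a quadratic bezier drawn with `<path>`. Its stroke #ff00ff means engrave at S233, F2568. After flipping Y the toolpath is (148.923,210.253) → (138.643,181.876) → (131.597,152.437) → (127.785,121.936) → (127.207,90.371) → (129.862,57.744).

G21
G90
G00 X219.929 Y21.673
M3 S233
G1 X216.989 Y43.599 F2568
G1 X208.798 Y78.131
G1 X198.035 Y114.892
G1 X187.379 Y143.503
G1 X179.509 Y153.588
M5
G00 X148.923 Y210.253
M3 S233
G1 X138.643 Y181.876 F2568
G1 X131.597 Y152.437
G1 X127.785 Y121.936
G1 X127.207 Y90.371
G1 X129.862 Y57.744
M5
G00 X0.000 Y0.000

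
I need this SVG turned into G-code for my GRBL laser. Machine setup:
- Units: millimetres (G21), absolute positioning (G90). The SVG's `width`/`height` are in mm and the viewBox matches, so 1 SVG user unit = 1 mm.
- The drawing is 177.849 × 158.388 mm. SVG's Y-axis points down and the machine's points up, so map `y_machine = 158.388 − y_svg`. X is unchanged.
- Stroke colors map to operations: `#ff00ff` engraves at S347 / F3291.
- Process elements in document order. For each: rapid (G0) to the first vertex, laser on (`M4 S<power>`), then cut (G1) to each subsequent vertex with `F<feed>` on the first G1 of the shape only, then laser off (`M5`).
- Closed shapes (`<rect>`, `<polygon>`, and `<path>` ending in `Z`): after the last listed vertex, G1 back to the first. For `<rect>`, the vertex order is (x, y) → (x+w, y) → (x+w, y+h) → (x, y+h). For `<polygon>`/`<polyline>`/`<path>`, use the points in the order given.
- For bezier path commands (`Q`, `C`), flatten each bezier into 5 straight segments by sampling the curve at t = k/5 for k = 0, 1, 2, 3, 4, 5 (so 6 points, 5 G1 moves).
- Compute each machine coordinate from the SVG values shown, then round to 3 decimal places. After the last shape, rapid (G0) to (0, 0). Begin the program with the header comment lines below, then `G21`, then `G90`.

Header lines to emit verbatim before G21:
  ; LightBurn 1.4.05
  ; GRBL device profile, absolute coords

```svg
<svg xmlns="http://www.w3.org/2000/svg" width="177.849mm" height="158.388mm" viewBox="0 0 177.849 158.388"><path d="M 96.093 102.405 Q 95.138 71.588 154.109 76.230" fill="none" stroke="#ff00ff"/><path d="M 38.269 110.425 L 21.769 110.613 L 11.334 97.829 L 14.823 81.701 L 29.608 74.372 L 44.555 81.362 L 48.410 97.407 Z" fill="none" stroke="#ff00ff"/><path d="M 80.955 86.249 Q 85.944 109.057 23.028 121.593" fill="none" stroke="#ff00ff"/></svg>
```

; LightBurn 1.4.05
; GRBL device profile, absolute coords
G21
G90
G0 X96.093 Y55.983
M4 S347
G1 X98.108 Y66.891 F3291
G1 X104.917 Y74.963
G1 X116.520 Y80.198
G1 X132.918 Y82.596
G1 X154.109 Y82.158
M5
G0 X38.269 Y47.963
M4 S347
G1 X21.769 Y47.775 F3291
G1 X11.334 Y60.559
G1 X14.823 Y76.687
G1 X29.608 Y84.016
G1 X44.555 Y77.026
G1 X48.410 Y60.981
G1 X38.269 Y47.963
M5
G0 X80.955 Y72.139
M4 S347
G1 X80.234 Y63.427 F3291
G1 X74.081 Y55.536
G1 X62.496 Y48.467
G1 X45.478 Y42.220
G1 X23.028 Y36.795
M5
G0 X0.000 Y0.000

1 u = 1 mm; y_m = 158.388 − y.

[1] `<path>` quadratic bezier, #ff00ff→engrave S347 F3291: (96.093,55.983) → (98.108,66.891) → (104.917,74.963) → (116.520,80.198) → (132.918,82.596) → (154.109,82.158)

[2] `<path>` regular polygon, #ff00ff→engrave S347 F3291: (38.269,47.963) → (21.769,47.775) → (11.334,60.559) → (14.823,76.687) → (29.608,84.016) → (44.555,77.026) → (48.410,60.981) → (38.269,47.963) (closed)

[3] `<path>` quadratic bezier, #ff00ff→engrave S347 F3291: (80.955,72.139) → (80.234,63.427) → (74.081,55.536) → (62.496,48.467) → (45.478,42.220) → (23.028,36.795)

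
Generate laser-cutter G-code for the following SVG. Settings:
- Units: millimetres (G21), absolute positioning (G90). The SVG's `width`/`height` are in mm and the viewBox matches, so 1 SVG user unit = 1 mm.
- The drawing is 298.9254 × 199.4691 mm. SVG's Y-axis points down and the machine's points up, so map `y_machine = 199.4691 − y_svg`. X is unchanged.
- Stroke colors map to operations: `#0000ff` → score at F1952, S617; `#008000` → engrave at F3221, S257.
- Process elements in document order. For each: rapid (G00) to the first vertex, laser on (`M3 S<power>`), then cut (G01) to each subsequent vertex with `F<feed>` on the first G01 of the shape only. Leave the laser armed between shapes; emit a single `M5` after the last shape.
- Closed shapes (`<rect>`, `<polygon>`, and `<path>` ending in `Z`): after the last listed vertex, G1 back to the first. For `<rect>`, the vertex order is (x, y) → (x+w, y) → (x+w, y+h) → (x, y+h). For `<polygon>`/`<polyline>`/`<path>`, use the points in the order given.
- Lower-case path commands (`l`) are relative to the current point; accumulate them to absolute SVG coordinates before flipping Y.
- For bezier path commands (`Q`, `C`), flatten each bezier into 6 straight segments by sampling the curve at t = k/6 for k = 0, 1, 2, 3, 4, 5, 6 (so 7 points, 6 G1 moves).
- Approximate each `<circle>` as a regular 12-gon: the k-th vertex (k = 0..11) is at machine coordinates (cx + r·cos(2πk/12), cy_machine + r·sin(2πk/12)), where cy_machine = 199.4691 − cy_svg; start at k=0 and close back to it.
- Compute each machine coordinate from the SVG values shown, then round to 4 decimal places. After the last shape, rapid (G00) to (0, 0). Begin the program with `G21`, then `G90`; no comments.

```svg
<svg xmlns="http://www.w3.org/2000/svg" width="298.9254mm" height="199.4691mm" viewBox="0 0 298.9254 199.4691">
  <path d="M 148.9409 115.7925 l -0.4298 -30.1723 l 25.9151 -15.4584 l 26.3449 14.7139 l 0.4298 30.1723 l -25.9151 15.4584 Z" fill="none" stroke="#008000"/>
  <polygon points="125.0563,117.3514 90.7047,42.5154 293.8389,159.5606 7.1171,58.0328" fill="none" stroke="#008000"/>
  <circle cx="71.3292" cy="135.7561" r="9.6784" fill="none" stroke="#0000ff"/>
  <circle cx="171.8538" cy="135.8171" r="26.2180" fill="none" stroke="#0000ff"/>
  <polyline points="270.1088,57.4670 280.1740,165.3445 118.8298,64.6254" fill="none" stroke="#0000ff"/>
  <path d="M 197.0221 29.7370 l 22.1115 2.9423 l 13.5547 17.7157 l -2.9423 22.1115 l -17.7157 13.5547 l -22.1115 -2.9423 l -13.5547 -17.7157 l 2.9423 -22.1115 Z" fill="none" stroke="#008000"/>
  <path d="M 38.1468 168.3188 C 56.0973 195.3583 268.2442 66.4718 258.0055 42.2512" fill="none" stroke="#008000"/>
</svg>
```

Since the viewBox matches the mm dimensions, user units are millimetres directly. The only transform is the Y-flip y_m = 199.4691 − y_svg.

Shape 1 is a regular polygon drawn with `<path>`. Its stroke #008000 means engrave at S257, F3221. After flipping Y the toolpath is (148.9409,83.6766) → (148.5111,113.8489) → (174.4262,129.3073) → (200.7711,114.5934) → (201.2009,84.4211) → (175.2858,68.9627) → (148.9409,83.6766), returning to the start.

Shape 2 is a closed polygon drawn with `<polygon>`. Its stroke #008000 means engrave at S257, F3221. After flipping Y the toolpath is (125.0563,82.1177) → (90.7047,156.9537) → (293.8389,39.9085) → (7.1171,141.4363) → (125.0563,82.1177), returning to the start.

Shape 3 is a circle drawn with `<circle>`. Its stroke #0000ff means score at S617, F1952. After flipping Y the toolpath is (81.0076,63.7130) → (79.7109,68.5522) → (76.1684,72.0947) → (71.3292,73.3914) → (66.4900,72.0947) → (62.9475,68.5522) → (61.6508,63.7130) → (62.9475,58.8738) → (66.4900,55.3313) → (71.3292,54.0346) → (76.1684,55.3313) → (79.7109,58.8738) → (81.0076,63.7130), returning to the start.

Shape 4 is a circle drawn with `<circle>`. Its stroke #0000ff means score at S617, F1952. After flipping Y the toolpath is (198.0718,63.6520) → (194.5593,76.7610) → (184.9628,86.3575) → (171.8538,89.8700) → (158.7448,86.3575) → (149.1483,76.7610) → (145.6358,63.6520) → (149.1483,50.5430) → (158.7448,40.9465) → (171.8538,37.4340) → (184.9628,40.9465) → (194.5593,50.5430) → (198.0718,63.6520), returning to the start.

Shape 5 is a open polyline drawn with `<polyline>`. Its stroke #0000ff means score at S617, F1952. After flipping Y the toolpath is (270.1088,142.0021) → (280.1740,34.1246) → (118.8298,134.8437).

Shape 6 is a regular polygon drawn with `<path>`. Its stroke #008000 means engrave at S257, F3221. After flipping Y the toolpath is (197.0221,169.7321) → (219.1336,166.7898) → (232.6883,149.0741) → (229.7460,126.9626) → (212.0303,113.4079) → (189.9188,116.3502) → (176.3641,134.0659) → (179.3064,156.1774) → (197.0221,169.7321), returning to the start.

Shape 7 is a cubic bezier drawn with `<path>`. Its stroke #008000 means engrave at S257, F3221. After flipping Y the toolpath is (38.1468,31.1503) → (61.3765,29.4179) → (105.4005,46.4346) → (158.6471,74.9616) → (209.5446,107.7602) → (246.5213,137.5919) → (258.0055,157.2179).

G21
G90
G00 X148.9409 Y83.6766
M3 S257
G01 X148.5111 Y113.8489 F3221
G01 X174.4262 Y129.3073
G01 X200.7711 Y114.5934
G01 X201.2009 Y84.4211
G01 X175.2858 Y68.9627
G01 X148.9409 Y83.6766
G00 X125.0563 Y82.1177
M3 S257
G01 X90.7047 Y156.9537 F3221
G01 X293.8389 Y39.9085
G01 X7.1171 Y141.4363
G01 X125.0563 Y82.1177
G00 X81.0076 Y63.7130
M3 S617
G01 X79.7109 Y68.5522 F1952
G01 X76.1684 Y72.0947
G01 X71.3292 Y73.3914
G01 X66.4900 Y72.0947
G01 X62.9475 Y68.5522
G01 X61.6508 Y63.7130
G01 X62.9475 Y58.8738
G01 X66.4900 Y55.3313
G01 X71.3292 Y54.0346
G01 X76.1684 Y55.3313
G01 X79.7109 Y58.8738
G01 X81.0076 Y63.7130
G00 X198.0718 Y63.6520
M3 S617
G01 X194.5593 Y76.7610 F1952
G01 X184.9628 Y86.3575
G01 X171.8538 Y89.8700
G01 X158.7448 Y86.3575
G01 X149.1483 Y76.7610
G01 X145.6358 Y63.6520
G01 X149.1483 Y50.5430
G01 X158.7448 Y40.9465
G01 X171.8538 Y37.4340
G01 X184.9628 Y40.9465
G01 X194.5593 Y50.5430
G01 X198.0718 Y63.6520
G00 X270.1088 Y142.0021
M3 S617
G01 X280.1740 Y34.1246 F1952
G01 X118.8298 Y134.8437
G00 X197.0221 Y169.7321
M3 S257
G01 X219.1336 Y166.7898 F3221
G01 X232.6883 Y149.0741
G01 X229.7460 Y126.9626
G01 X212.0303 Y113.4079
G01 X189.9188 Y116.3502
G01 X176.3641 Y134.0659
G01 X179.3064 Y156.1774
G01 X197.0221 Y169.7321
G00 X38.1468 Y31.1503
M3 S257
G01 X61.3765 Y29.4179 F3221
G01 X105.4005 Y46.4346
G01 X158.6471 Y74.9616
G01 X209.5446 Y107.7602
G01 X246.5213 Y137.5919
G01 X258.0055 Y157.2179
M5
G00 X0.0000 Y0.0000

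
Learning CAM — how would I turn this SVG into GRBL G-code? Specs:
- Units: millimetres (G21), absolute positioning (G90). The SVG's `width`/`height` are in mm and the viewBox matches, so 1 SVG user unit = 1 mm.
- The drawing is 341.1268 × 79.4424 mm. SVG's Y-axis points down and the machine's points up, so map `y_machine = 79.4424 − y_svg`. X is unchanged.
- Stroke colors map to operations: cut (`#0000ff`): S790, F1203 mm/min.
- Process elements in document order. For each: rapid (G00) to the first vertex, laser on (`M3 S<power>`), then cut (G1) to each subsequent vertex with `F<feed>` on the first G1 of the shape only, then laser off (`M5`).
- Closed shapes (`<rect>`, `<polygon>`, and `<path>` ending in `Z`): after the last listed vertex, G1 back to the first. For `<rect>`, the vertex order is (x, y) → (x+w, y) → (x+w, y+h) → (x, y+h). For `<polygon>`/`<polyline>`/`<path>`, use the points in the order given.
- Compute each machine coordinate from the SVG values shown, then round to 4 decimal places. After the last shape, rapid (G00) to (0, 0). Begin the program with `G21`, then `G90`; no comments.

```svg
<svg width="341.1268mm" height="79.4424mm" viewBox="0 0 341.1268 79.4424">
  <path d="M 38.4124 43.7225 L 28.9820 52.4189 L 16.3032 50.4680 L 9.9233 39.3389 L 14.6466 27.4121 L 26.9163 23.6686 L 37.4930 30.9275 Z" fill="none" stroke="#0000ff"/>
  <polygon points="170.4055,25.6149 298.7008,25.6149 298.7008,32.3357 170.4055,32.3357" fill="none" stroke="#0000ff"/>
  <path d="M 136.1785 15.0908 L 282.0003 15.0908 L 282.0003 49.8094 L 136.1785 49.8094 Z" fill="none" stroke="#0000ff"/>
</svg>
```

G21
G90
G00 X38.4124 Y35.7199
M3 S790
G1 X28.9820 Y27.0235 F1203
G1 X16.3032 Y28.9744
G1 X9.9233 Y40.1035
G1 X14.6466 Y52.0303
G1 X26.9163 Y55.7738
G1 X37.4930 Y48.5149
G1 X38.4124 Y35.7199
M5
G00 X170.4055 Y53.8275
M3 S790
G1 X298.7008 Y53.8275 F1203
G1 X298.7008 Y47.1067
G1 X170.4055 Y47.1067
G1 X170.4055 Y53.8275
M5
G00 X136.1785 Y64.3516
M3 S790
G1 X282.0003 Y64.3516 F1203
G1 X282.0003 Y29.6330
G1 X136.1785 Y29.6330
G1 X136.1785 Y64.3516
M5
G00 X0.0000 Y0.0000

1 u = 1 mm; y_m = 79.4424 − y.

[1] `<path>` regular polygon, #0000ff→cut S790 F1203: (38.4124,35.7199) → (28.9820,27.0235) → (16.3032,28.9744) → (9.9233,40.1035) → (14.6466,52.0303) → (26.9163,55.7738) → (37.4930,48.5149) → (38.4124,35.7199) (closed)

[2] `<polygon>` rectangle, #0000ff→cut S790 F1203: (170.4055,53.8275) → (298.7008,53.8275) → (298.7008,47.1067) → (170.4055,47.1067) → (170.4055,53.8275) (closed)

[3] `<path>` rectangle, #0000ff→cut S790 F1203: (136.1785,64.3516) → (282.0003,64.3516) → (282.0003,29.6330) → (136.1785,29.6330) → (136.1785,64.3516) (closed)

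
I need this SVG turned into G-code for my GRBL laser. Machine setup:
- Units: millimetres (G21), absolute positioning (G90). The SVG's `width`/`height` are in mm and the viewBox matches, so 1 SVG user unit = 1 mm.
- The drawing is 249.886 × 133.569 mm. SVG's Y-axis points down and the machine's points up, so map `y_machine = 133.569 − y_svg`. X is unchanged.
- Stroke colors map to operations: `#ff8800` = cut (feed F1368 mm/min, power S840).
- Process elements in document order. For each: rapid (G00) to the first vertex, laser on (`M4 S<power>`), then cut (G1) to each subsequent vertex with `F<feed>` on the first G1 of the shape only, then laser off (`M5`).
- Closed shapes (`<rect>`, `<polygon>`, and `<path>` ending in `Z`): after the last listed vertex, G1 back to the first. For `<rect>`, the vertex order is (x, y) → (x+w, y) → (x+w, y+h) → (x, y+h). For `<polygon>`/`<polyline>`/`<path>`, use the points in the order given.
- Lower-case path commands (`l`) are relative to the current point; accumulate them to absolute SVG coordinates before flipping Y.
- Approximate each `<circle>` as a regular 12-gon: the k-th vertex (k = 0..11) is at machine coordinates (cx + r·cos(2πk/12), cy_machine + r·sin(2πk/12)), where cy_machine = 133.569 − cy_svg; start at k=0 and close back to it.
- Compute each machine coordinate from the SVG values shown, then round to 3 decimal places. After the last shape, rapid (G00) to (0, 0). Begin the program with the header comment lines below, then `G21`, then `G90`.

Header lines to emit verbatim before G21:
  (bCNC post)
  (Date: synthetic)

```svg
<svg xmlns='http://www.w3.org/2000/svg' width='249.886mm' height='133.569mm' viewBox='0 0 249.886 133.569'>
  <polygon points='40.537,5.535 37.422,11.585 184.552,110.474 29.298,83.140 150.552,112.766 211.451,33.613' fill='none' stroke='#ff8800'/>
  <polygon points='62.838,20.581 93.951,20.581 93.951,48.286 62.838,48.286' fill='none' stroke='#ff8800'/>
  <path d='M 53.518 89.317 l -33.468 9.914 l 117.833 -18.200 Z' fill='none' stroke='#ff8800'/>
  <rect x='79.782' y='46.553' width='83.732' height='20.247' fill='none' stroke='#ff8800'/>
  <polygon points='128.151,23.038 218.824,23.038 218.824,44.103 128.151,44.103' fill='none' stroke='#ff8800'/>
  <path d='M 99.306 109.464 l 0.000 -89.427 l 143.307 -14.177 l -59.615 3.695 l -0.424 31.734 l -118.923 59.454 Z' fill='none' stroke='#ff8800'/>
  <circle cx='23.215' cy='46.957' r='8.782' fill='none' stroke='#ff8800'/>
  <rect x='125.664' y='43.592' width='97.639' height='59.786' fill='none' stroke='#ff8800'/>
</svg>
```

(bCNC post)
(Date: synthetic)
G21
G90
G00 X40.537 Y128.034
M4 S840
G1 X37.422 Y121.984 F1368
G1 X184.552 Y23.095
G1 X29.298 Y50.429
G1 X150.552 Y20.803
G1 X211.451 Y99.956
G1 X40.537 Y128.034
M5
G00 X62.838 Y112.988
M4 S840
G1 X93.951 Y112.988 F1368
G1 X93.951 Y85.283
G1 X62.838 Y85.283
G1 X62.838 Y112.988
M5
G00 X53.518 Y44.252
M4 S840
G1 X20.050 Y34.338 F1368
G1 X137.883 Y52.538
G1 X53.518 Y44.252
M5
G00 X79.782 Y87.016
M4 S840
G1 X163.514 Y87.016 F1368
G1 X163.514 Y66.769
G1 X79.782 Y66.769
G1 X79.782 Y87.016
M5
G00 X128.151 Y110.531
M4 S840
G1 X218.824 Y110.531 F1368
G1 X218.824 Y89.466
G1 X128.151 Y89.466
G1 X128.151 Y110.531
M5
G00 X99.306 Y24.105
M4 S840
G1 X99.306 Y113.532 F1368
G1 X242.613 Y127.709
G1 X182.998 Y124.014
G1 X182.574 Y92.280
G1 X63.651 Y32.826
G1 X99.306 Y24.105
M5
G00 X31.997 Y86.612
M4 S840
G1 X30.820 Y91.003 F1368
G1 X27.606 Y94.217
G1 X23.215 Y95.394
G1 X18.824 Y94.217
G1 X15.610 Y91.003
G1 X14.433 Y86.612
G1 X15.610 Y82.221
G1 X18.824 Y79.007
G1 X23.215 Y77.830
G1 X27.606 Y79.007
G1 X30.820 Y82.221
G1 X31.997 Y86.612
M5
G00 X125.664 Y89.977
M4 S840
G1 X223.303 Y89.977 F1368
G1 X223.303 Y30.191
G1 X125.664 Y30.191
G1 X125.664 Y89.977
M5
G00 X0.000 Y0.000

viewBox `0 0 249.886 133.569` with mm width/height → 1 unit = 1 mm. Flip: y_m = 133.569 − y_svg.

**Shape 1** — `<polygon>` closed polygon, stroke `#ff8800` → cut (S840, F1368). Machine vertices: (40.537,128.034) → (37.422,121.984) → (184.552,23.095) → (29.298,50.429) → (150.552,20.803) → (211.451,99.956) → (40.537,128.034). Closed: final G1 returns to the first vertex.

**Shape 2** — `<polygon>` rectangle, stroke `#ff8800` → cut (S840, F1368). Machine vertices: (62.838,112.988) → (93.951,112.988) → (93.951,85.283) → (62.838,85.283) → (62.838,112.988). Closed: final G1 returns to the first vertex.

**Shape 3** — `<path>` closed polygon, stroke `#ff8800` → cut (S840, F1368). Machine vertices: (53.518,44.252) → (20.050,34.338) → (137.883,52.538) → (53.518,44.252). Closed: final G1 returns to the first vertex.

**Shape 4** — `<rect>` rectangle, stroke `#ff8800` → cut (S840, F1368). Machine vertices: (79.782,87.016) → (163.514,87.016) → (163.514,66.769) → (79.782,66.769) → (79.782,87.016). Closed: final G1 returns to the first vertex.

**Shape 5** — `<polygon>` rectangle, stroke `#ff8800` → cut (S840, F1368). Machine vertices: (128.151,110.531) → (218.824,110.531) → (218.824,89.466) → (128.151,89.466) → (128.151,110.531). Closed: final G1 returns to the first vertex.

**Shape 6** — `<path>` closed polygon, stroke `#ff8800` → cut (S840, F1368). Machine vertices: (99.306,24.105) → (99.306,113.532) → (242.613,127.709) → (182.998,124.014) → (182.574,92.280) → (63.651,32.826) → (99.306,24.105). Closed: final G1 returns to the first vertex.

**Shape 7** — `<circle>` circle, stroke `#ff8800` → cut (S840, F1368). Machine vertices: (31.997,86.612) → (30.820,91.003) → (27.606,94.217) → (23.215,95.394) → (18.824,94.217) → (15.610,91.003) → (14.433,86.612) → (15.610,82.221) → (18.824,79.007) → (23.215,77.830) → (27.606,79.007) → (30.820,82.221) → (31.997,86.612). Closed: final G1 returns to the first vertex.

**Shape 8** — `<rect>` rectangle, stroke `#ff8800` → cut (S840, F1368). Machine vertices: (125.664,89.977) → (223.303,89.977) → (223.303,30.191) → (125.664,30.191) → (125.664,89.977). Closed: final G1 returns to the first vertex.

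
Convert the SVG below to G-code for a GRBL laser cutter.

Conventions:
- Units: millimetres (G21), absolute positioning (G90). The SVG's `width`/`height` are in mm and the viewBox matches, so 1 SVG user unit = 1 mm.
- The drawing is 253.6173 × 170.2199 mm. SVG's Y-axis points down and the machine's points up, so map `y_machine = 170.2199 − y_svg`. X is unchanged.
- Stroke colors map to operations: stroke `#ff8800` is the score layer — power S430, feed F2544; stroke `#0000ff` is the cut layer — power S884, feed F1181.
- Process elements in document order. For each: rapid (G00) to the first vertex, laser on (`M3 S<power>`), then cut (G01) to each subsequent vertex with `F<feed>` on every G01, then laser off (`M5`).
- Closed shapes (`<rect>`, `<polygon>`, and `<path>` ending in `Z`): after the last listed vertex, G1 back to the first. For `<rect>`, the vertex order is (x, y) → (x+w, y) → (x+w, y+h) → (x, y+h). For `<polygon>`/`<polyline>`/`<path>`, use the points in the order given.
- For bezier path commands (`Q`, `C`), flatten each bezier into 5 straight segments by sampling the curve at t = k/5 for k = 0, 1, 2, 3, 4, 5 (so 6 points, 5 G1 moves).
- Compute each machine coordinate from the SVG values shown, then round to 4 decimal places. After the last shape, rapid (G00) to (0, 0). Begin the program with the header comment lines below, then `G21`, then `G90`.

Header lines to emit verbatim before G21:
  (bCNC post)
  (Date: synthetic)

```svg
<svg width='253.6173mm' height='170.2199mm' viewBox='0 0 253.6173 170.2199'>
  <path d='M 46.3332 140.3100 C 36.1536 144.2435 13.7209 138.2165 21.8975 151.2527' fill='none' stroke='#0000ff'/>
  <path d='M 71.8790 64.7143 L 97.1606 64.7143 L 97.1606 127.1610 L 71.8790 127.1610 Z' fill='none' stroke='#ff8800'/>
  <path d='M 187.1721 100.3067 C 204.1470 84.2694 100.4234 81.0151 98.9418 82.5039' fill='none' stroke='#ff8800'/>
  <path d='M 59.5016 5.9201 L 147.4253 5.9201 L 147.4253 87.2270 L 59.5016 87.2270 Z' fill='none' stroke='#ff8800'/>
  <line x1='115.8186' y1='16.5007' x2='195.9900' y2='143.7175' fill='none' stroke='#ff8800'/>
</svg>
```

(bCNC post)
(Date: synthetic)
G21
G90
G00 X46.3332 Y29.9099
M3 S884
G01 X39.0980 Y28.5129 F1181
G01 X30.9794 Y28.1132 F1181
G01 X24.0349 Y27.3178 F1181
G01 X20.3218 Y24.7335 F1181
G01 X21.8975 Y18.9672 F1181
M5
G00 X71.8790 Y105.5056
M3 S430
G01 X97.1606 Y105.5056 F2544
G01 X97.1606 Y43.0589 F2544
G01 X71.8790 Y43.0589 F2544
G01 X71.8790 Y105.5056 F2544
M5
G00 X187.1721 Y69.9132
M3 S430
G01 X184.6567 Y78.0659 F2544
G01 X163.8749 Y83.5367 F2544
G01 X135.5277 Y86.7113 F2544
G01 X110.3163 Y87.9758 F2544
G01 X98.9418 Y87.7160 F2544
M5
G00 X59.5016 Y164.2998
M3 S430
G01 X147.4253 Y164.2998 F2544
G01 X147.4253 Y82.9929 F2544
G01 X59.5016 Y82.9929 F2544
G01 X59.5016 Y164.2998 F2544
M5
G00 X115.8186 Y153.7192
M3 S430
G01 X195.9900 Y26.5024 F2544
M5
G00 X0.0000 Y0.0000

viewBox `0 0 253.6173 170.2199` with mm width/height → 1 unit = 1 mm. Flip: y_m = 170.2199 − y_svg.

**Shape 1** — `<path>` cubic bezier, stroke `#0000ff` → cut (S884, F1181). Control points (SVG): P0=(46.3332,140.3100), P1=(36.1536,144.2435), P2=(13.7209,138.2165), P3=(21.8975,151.2527); sampled at t=k/5. Machine vertices: (46.3332,29.9099) → (39.0980,28.5129) → (30.9794,28.1132) → (24.0349,27.3178) → (20.3218,24.7335) → (21.8975,18.9672). Open path.

**Shape 2** — `<path>` rectangle, stroke `#ff8800` → score (S430, F2544). Machine vertices: (71.8790,105.5056) → (97.1606,105.5056) → (97.1606,43.0589) → (71.8790,43.0589) → (71.8790,105.5056). Closed: final G1 returns to the first vertex.

**Shape 3** — `<path>` cubic bezier, stroke `#ff8800` → score (S430, F2544). Control points (SVG): P0=(187.1721,100.3067), P1=(204.1470,84.2694), P2=(100.4234,81.0151), P3=(98.9418,82.5039); sampled at t=k/5. Machine vertices: (187.1721,69.9132) → (184.6567,78.0659) → (163.8749,83.5367) → (135.5277,86.7113) → (110.3163,87.9758) → (98.9418,87.7160). Open path.

**Shape 4** — `<path>` rectangle, stroke `#ff8800` → score (S430, F2544). Machine vertices: (59.5016,164.2998) → (147.4253,164.2998) → (147.4253,82.9929) → (59.5016,82.9929) → (59.5016,164.2998). Closed: final G1 returns to the first vertex.

**Shape 5** — `<line>` line segment, stroke `#ff8800` → score (S430, F2544). Machine vertices: (115.8186,153.7192) → (195.9900,26.5024). Open path.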